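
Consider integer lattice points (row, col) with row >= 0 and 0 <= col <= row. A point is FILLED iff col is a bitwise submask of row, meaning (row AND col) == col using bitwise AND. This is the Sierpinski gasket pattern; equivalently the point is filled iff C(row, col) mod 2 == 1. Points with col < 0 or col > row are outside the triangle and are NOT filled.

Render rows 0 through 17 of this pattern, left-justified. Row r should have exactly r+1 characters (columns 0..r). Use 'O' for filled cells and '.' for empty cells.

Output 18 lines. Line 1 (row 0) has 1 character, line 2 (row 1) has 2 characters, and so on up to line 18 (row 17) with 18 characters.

Answer: O
OO
O.O
OOOO
O...O
OO..OO
O.O.O.O
OOOOOOOO
O.......O
OO......OO
O.O.....O.O
OOOO....OOOO
O...O...O...O
OO..OO..OO..OO
O.O.O.O.O.O.O.O
OOOOOOOOOOOOOOOO
O...............O
OO..............OO

Derivation:
r0=0: O
r1=1: OO
r2=10: O.O
r3=11: OOOO
r4=100: O...O
r5=101: OO..OO
r6=110: O.O.O.O
r7=111: OOOOOOOO
r8=1000: O.......O
r9=1001: OO......OO
r10=1010: O.O.....O.O
r11=1011: OOOO....OOOO
r12=1100: O...O...O...O
r13=1101: OO..OO..OO..OO
r14=1110: O.O.O.O.O.O.O.O
r15=1111: OOOOOOOOOOOOOOOO
r16=10000: O...............O
r17=10001: OO..............OO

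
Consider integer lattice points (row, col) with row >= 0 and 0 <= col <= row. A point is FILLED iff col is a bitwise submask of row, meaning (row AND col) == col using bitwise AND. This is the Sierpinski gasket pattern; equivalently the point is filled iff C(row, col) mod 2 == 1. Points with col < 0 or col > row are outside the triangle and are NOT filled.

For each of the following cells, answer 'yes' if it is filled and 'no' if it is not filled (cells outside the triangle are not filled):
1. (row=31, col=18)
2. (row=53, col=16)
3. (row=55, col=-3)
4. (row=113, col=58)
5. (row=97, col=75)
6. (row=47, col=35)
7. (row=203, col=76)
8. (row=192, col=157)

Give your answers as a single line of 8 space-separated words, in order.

(31,18): row=0b11111, col=0b10010, row AND col = 0b10010 = 18; 18 == 18 -> filled
(53,16): row=0b110101, col=0b10000, row AND col = 0b10000 = 16; 16 == 16 -> filled
(55,-3): col outside [0, 55] -> not filled
(113,58): row=0b1110001, col=0b111010, row AND col = 0b110000 = 48; 48 != 58 -> empty
(97,75): row=0b1100001, col=0b1001011, row AND col = 0b1000001 = 65; 65 != 75 -> empty
(47,35): row=0b101111, col=0b100011, row AND col = 0b100011 = 35; 35 == 35 -> filled
(203,76): row=0b11001011, col=0b1001100, row AND col = 0b1001000 = 72; 72 != 76 -> empty
(192,157): row=0b11000000, col=0b10011101, row AND col = 0b10000000 = 128; 128 != 157 -> empty

Answer: yes yes no no no yes no no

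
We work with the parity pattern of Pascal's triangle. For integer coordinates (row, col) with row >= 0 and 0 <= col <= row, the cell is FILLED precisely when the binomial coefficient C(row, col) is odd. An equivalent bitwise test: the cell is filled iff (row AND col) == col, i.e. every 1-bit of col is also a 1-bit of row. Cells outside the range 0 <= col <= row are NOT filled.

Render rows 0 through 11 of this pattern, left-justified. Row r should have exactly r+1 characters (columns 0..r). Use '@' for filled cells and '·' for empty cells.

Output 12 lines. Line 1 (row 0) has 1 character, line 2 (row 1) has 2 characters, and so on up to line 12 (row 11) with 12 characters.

r0=0: @
r1=1: @@
r2=10: @·@
r3=11: @@@@
r4=100: @···@
r5=101: @@··@@
r6=110: @·@·@·@
r7=111: @@@@@@@@
r8=1000: @·······@
r9=1001: @@······@@
r10=1010: @·@·····@·@
r11=1011: @@@@····@@@@

Answer: @
@@
@·@
@@@@
@···@
@@··@@
@·@·@·@
@@@@@@@@
@·······@
@@······@@
@·@·····@·@
@@@@····@@@@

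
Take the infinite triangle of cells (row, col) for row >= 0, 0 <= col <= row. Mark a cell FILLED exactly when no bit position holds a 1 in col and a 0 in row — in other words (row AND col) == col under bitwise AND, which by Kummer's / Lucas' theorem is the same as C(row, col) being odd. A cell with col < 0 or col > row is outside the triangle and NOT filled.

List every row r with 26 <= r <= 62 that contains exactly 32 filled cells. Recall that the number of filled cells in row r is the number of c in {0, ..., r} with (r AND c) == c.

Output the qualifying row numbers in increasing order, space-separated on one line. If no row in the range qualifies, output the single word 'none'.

Row r has 2^popcount(r) filled cells, so we need popcount(r) = log2(32) = 5.
Scan r = 26..62 and keep those with exactly 5 one-bits:
r=26=11010 popcount=3 -> skip
r=27=11011 popcount=4 -> skip
r=28=11100 popcount=3 -> skip
r=29=11101 popcount=4 -> skip
r=30=11110 popcount=4 -> skip
r=31=11111 popcount=5 -> KEEP
r=32=100000 popcount=1 -> skip
r=33=100001 popcount=2 -> skip
r=34=100010 popcount=2 -> skip
r=35=100011 popcount=3 -> skip
r=36=100100 popcount=2 -> skip
r=37=100101 popcount=3 -> skip
r=38=100110 popcount=3 -> skip
r=39=100111 popcount=4 -> skip
r=40=101000 popcount=2 -> skip
r=41=101001 popcount=3 -> skip
r=42=101010 popcount=3 -> skip
r=43=101011 popcount=4 -> skip
r=44=101100 popcount=3 -> skip
r=45=101101 popcount=4 -> skip
r=46=101110 popcount=4 -> skip
r=47=101111 popcount=5 -> KEEP
r=48=110000 popcount=2 -> skip
r=49=110001 popcount=3 -> skip
r=50=110010 popcount=3 -> skip
r=51=110011 popcount=4 -> skip
r=52=110100 popcount=3 -> skip
r=53=110101 popcount=4 -> skip
r=54=110110 popcount=4 -> skip
r=55=110111 popcount=5 -> KEEP
r=56=111000 popcount=3 -> skip
r=57=111001 popcount=4 -> skip
r=58=111010 popcount=4 -> skip
r=59=111011 popcount=5 -> KEEP
r=60=111100 popcount=4 -> skip
r=61=111101 popcount=5 -> KEEP
r=62=111110 popcount=5 -> KEEP
Kept rows: 31 47 55 59 61 62

Answer: 31 47 55 59 61 62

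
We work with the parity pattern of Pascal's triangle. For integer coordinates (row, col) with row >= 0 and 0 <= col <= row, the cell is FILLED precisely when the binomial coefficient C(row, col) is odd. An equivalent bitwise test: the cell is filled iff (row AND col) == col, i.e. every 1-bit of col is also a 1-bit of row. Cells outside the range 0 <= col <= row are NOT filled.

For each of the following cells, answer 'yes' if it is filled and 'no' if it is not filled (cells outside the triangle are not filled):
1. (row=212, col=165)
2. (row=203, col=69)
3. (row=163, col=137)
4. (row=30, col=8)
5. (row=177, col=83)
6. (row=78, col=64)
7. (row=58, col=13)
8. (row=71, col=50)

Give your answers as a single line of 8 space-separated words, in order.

(212,165): row=0b11010100, col=0b10100101, row AND col = 0b10000100 = 132; 132 != 165 -> empty
(203,69): row=0b11001011, col=0b1000101, row AND col = 0b1000001 = 65; 65 != 69 -> empty
(163,137): row=0b10100011, col=0b10001001, row AND col = 0b10000001 = 129; 129 != 137 -> empty
(30,8): row=0b11110, col=0b1000, row AND col = 0b1000 = 8; 8 == 8 -> filled
(177,83): row=0b10110001, col=0b1010011, row AND col = 0b10001 = 17; 17 != 83 -> empty
(78,64): row=0b1001110, col=0b1000000, row AND col = 0b1000000 = 64; 64 == 64 -> filled
(58,13): row=0b111010, col=0b1101, row AND col = 0b1000 = 8; 8 != 13 -> empty
(71,50): row=0b1000111, col=0b110010, row AND col = 0b10 = 2; 2 != 50 -> empty

Answer: no no no yes no yes no no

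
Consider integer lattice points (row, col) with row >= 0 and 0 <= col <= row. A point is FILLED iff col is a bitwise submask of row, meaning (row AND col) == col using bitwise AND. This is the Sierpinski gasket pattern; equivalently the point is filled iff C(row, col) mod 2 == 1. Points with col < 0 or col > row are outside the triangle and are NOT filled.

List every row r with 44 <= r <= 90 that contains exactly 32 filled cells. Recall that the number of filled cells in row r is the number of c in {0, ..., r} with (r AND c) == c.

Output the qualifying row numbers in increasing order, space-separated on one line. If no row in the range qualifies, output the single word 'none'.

Row r has 2^popcount(r) filled cells, so we need popcount(r) = log2(32) = 5.
Scan r = 44..90 and keep those with exactly 5 one-bits:
r=44=101100 popcount=3 -> skip
r=45=101101 popcount=4 -> skip
r=46=101110 popcount=4 -> skip
r=47=101111 popcount=5 -> KEEP
r=48=110000 popcount=2 -> skip
r=49=110001 popcount=3 -> skip
r=50=110010 popcount=3 -> skip
r=51=110011 popcount=4 -> skip
r=52=110100 popcount=3 -> skip
r=53=110101 popcount=4 -> skip
r=54=110110 popcount=4 -> skip
r=55=110111 popcount=5 -> KEEP
r=56=111000 popcount=3 -> skip
r=57=111001 popcount=4 -> skip
r=58=111010 popcount=4 -> skip
r=59=111011 popcount=5 -> KEEP
r=60=111100 popcount=4 -> skip
r=61=111101 popcount=5 -> KEEP
r=62=111110 popcount=5 -> KEEP
r=63=111111 popcount=6 -> skip
r=64=1000000 popcount=1 -> skip
r=65=1000001 popcount=2 -> skip
r=66=1000010 popcount=2 -> skip
r=67=1000011 popcount=3 -> skip
r=68=1000100 popcount=2 -> skip
r=69=1000101 popcount=3 -> skip
r=70=1000110 popcount=3 -> skip
r=71=1000111 popcount=4 -> skip
r=72=1001000 popcount=2 -> skip
r=73=1001001 popcount=3 -> skip
r=74=1001010 popcount=3 -> skip
r=75=1001011 popcount=4 -> skip
r=76=1001100 popcount=3 -> skip
r=77=1001101 popcount=4 -> skip
r=78=1001110 popcount=4 -> skip
r=79=1001111 popcount=5 -> KEEP
r=80=1010000 popcount=2 -> skip
r=81=1010001 popcount=3 -> skip
r=82=1010010 popcount=3 -> skip
r=83=1010011 popcount=4 -> skip
r=84=1010100 popcount=3 -> skip
r=85=1010101 popcount=4 -> skip
r=86=1010110 popcount=4 -> skip
r=87=1010111 popcount=5 -> KEEP
r=88=1011000 popcount=3 -> skip
r=89=1011001 popcount=4 -> skip
r=90=1011010 popcount=4 -> skip
Kept rows: 47 55 59 61 62 79 87

Answer: 47 55 59 61 62 79 87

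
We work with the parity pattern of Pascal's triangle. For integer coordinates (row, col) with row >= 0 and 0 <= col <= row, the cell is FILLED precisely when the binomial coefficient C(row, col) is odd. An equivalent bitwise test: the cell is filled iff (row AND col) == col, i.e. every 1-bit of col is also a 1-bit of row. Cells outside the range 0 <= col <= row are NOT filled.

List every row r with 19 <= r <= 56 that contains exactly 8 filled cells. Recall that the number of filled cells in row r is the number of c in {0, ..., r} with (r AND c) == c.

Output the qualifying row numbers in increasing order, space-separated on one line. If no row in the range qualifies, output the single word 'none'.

Row r has 2^popcount(r) filled cells, so we need popcount(r) = log2(8) = 3.
Scan r = 19..56 and keep those with exactly 3 one-bits:
r=19=10011 popcount=3 -> KEEP
r=20=10100 popcount=2 -> skip
r=21=10101 popcount=3 -> KEEP
r=22=10110 popcount=3 -> KEEP
r=23=10111 popcount=4 -> skip
r=24=11000 popcount=2 -> skip
r=25=11001 popcount=3 -> KEEP
r=26=11010 popcount=3 -> KEEP
r=27=11011 popcount=4 -> skip
r=28=11100 popcount=3 -> KEEP
r=29=11101 popcount=4 -> skip
r=30=11110 popcount=4 -> skip
r=31=11111 popcount=5 -> skip
r=32=100000 popcount=1 -> skip
r=33=100001 popcount=2 -> skip
r=34=100010 popcount=2 -> skip
r=35=100011 popcount=3 -> KEEP
r=36=100100 popcount=2 -> skip
r=37=100101 popcount=3 -> KEEP
r=38=100110 popcount=3 -> KEEP
r=39=100111 popcount=4 -> skip
r=40=101000 popcount=2 -> skip
r=41=101001 popcount=3 -> KEEP
r=42=101010 popcount=3 -> KEEP
r=43=101011 popcount=4 -> skip
r=44=101100 popcount=3 -> KEEP
r=45=101101 popcount=4 -> skip
r=46=101110 popcount=4 -> skip
r=47=101111 popcount=5 -> skip
r=48=110000 popcount=2 -> skip
r=49=110001 popcount=3 -> KEEP
r=50=110010 popcount=3 -> KEEP
r=51=110011 popcount=4 -> skip
r=52=110100 popcount=3 -> KEEP
r=53=110101 popcount=4 -> skip
r=54=110110 popcount=4 -> skip
r=55=110111 popcount=5 -> skip
r=56=111000 popcount=3 -> KEEP
Kept rows: 19 21 22 25 26 28 35 37 38 41 42 44 49 50 52 56

Answer: 19 21 22 25 26 28 35 37 38 41 42 44 49 50 52 56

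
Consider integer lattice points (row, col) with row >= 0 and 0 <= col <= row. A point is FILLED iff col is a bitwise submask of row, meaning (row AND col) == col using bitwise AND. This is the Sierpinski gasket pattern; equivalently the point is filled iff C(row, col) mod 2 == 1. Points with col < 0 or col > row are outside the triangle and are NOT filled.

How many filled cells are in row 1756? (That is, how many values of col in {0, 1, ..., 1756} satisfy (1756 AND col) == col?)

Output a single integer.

1756 in binary = 11011011100
popcount(1756) = number of 1-bits in 11011011100 = 7
A col c satisfies (1756 AND c) == c iff every set bit of c is also set in 1756; each of the 7 set bits of 1756 can independently be on or off in c.
count = 2^7 = 128

Answer: 128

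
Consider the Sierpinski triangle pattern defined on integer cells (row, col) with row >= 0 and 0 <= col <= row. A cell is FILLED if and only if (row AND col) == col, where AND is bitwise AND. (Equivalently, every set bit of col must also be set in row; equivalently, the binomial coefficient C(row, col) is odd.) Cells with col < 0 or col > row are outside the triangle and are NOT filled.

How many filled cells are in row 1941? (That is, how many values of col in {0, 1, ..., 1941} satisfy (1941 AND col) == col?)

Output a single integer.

Answer: 128

Derivation:
1941 in binary = 11110010101
popcount(1941) = number of 1-bits in 11110010101 = 7
A col c satisfies (1941 AND c) == c iff every set bit of c is also set in 1941; each of the 7 set bits of 1941 can independently be on or off in c.
count = 2^7 = 128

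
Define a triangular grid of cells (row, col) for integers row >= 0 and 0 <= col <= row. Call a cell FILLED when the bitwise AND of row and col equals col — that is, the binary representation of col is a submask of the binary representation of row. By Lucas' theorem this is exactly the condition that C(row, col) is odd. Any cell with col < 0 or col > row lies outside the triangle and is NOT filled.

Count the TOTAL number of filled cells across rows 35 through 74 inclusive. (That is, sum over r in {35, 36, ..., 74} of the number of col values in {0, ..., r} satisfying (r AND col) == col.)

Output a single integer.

r35=100011 pc3: +8 =8
r36=100100 pc2: +4 =12
r37=100101 pc3: +8 =20
r38=100110 pc3: +8 =28
r39=100111 pc4: +16 =44
r40=101000 pc2: +4 =48
r41=101001 pc3: +8 =56
r42=101010 pc3: +8 =64
r43=101011 pc4: +16 =80
r44=101100 pc3: +8 =88
r45=101101 pc4: +16 =104
r46=101110 pc4: +16 =120
r47=101111 pc5: +32 =152
r48=110000 pc2: +4 =156
r49=110001 pc3: +8 =164
r50=110010 pc3: +8 =172
r51=110011 pc4: +16 =188
r52=110100 pc3: +8 =196
r53=110101 pc4: +16 =212
r54=110110 pc4: +16 =228
r55=110111 pc5: +32 =260
r56=111000 pc3: +8 =268
r57=111001 pc4: +16 =284
r58=111010 pc4: +16 =300
r59=111011 pc5: +32 =332
r60=111100 pc4: +16 =348
r61=111101 pc5: +32 =380
r62=111110 pc5: +32 =412
r63=111111 pc6: +64 =476
r64=1000000 pc1: +2 =478
r65=1000001 pc2: +4 =482
r66=1000010 pc2: +4 =486
r67=1000011 pc3: +8 =494
r68=1000100 pc2: +4 =498
r69=1000101 pc3: +8 =506
r70=1000110 pc3: +8 =514
r71=1000111 pc4: +16 =530
r72=1001000 pc2: +4 =534
r73=1001001 pc3: +8 =542
r74=1001010 pc3: +8 =550

Answer: 550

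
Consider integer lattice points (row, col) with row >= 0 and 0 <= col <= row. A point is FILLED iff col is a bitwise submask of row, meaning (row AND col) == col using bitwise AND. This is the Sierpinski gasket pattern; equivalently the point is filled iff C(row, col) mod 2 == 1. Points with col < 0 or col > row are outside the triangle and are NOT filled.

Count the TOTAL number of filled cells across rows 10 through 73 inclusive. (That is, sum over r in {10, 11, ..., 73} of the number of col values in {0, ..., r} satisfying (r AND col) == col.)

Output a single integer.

Answer: 762

Derivation:
r10=1010 pc2: +4 =4
r11=1011 pc3: +8 =12
r12=1100 pc2: +4 =16
r13=1101 pc3: +8 =24
r14=1110 pc3: +8 =32
r15=1111 pc4: +16 =48
r16=10000 pc1: +2 =50
r17=10001 pc2: +4 =54
r18=10010 pc2: +4 =58
r19=10011 pc3: +8 =66
r20=10100 pc2: +4 =70
r21=10101 pc3: +8 =78
r22=10110 pc3: +8 =86
r23=10111 pc4: +16 =102
r24=11000 pc2: +4 =106
r25=11001 pc3: +8 =114
r26=11010 pc3: +8 =122
r27=11011 pc4: +16 =138
r28=11100 pc3: +8 =146
r29=11101 pc4: +16 =162
r30=11110 pc4: +16 =178
r31=11111 pc5: +32 =210
r32=100000 pc1: +2 =212
r33=100001 pc2: +4 =216
r34=100010 pc2: +4 =220
r35=100011 pc3: +8 =228
r36=100100 pc2: +4 =232
r37=100101 pc3: +8 =240
r38=100110 pc3: +8 =248
r39=100111 pc4: +16 =264
r40=101000 pc2: +4 =268
r41=101001 pc3: +8 =276
r42=101010 pc3: +8 =284
r43=101011 pc4: +16 =300
r44=101100 pc3: +8 =308
r45=101101 pc4: +16 =324
r46=101110 pc4: +16 =340
r47=101111 pc5: +32 =372
r48=110000 pc2: +4 =376
r49=110001 pc3: +8 =384
r50=110010 pc3: +8 =392
r51=110011 pc4: +16 =408
r52=110100 pc3: +8 =416
r53=110101 pc4: +16 =432
r54=110110 pc4: +16 =448
r55=110111 pc5: +32 =480
r56=111000 pc3: +8 =488
r57=111001 pc4: +16 =504
r58=111010 pc4: +16 =520
r59=111011 pc5: +32 =552
r60=111100 pc4: +16 =568
r61=111101 pc5: +32 =600
r62=111110 pc5: +32 =632
r63=111111 pc6: +64 =696
r64=1000000 pc1: +2 =698
r65=1000001 pc2: +4 =702
r66=1000010 pc2: +4 =706
r67=1000011 pc3: +8 =714
r68=1000100 pc2: +4 =718
r69=1000101 pc3: +8 =726
r70=1000110 pc3: +8 =734
r71=1000111 pc4: +16 =750
r72=1001000 pc2: +4 =754
r73=1001001 pc3: +8 =762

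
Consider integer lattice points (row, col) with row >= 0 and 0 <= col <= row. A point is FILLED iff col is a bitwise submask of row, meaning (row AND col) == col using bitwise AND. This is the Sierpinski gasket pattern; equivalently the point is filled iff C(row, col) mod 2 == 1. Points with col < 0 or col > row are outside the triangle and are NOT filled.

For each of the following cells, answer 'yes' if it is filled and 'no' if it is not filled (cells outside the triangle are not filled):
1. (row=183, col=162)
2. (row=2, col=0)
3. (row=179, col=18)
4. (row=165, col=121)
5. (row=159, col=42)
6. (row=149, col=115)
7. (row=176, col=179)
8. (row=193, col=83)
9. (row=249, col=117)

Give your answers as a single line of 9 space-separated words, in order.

(183,162): row=0b10110111, col=0b10100010, row AND col = 0b10100010 = 162; 162 == 162 -> filled
(2,0): row=0b10, col=0b0, row AND col = 0b0 = 0; 0 == 0 -> filled
(179,18): row=0b10110011, col=0b10010, row AND col = 0b10010 = 18; 18 == 18 -> filled
(165,121): row=0b10100101, col=0b1111001, row AND col = 0b100001 = 33; 33 != 121 -> empty
(159,42): row=0b10011111, col=0b101010, row AND col = 0b1010 = 10; 10 != 42 -> empty
(149,115): row=0b10010101, col=0b1110011, row AND col = 0b10001 = 17; 17 != 115 -> empty
(176,179): col outside [0, 176] -> not filled
(193,83): row=0b11000001, col=0b1010011, row AND col = 0b1000001 = 65; 65 != 83 -> empty
(249,117): row=0b11111001, col=0b1110101, row AND col = 0b1110001 = 113; 113 != 117 -> empty

Answer: yes yes yes no no no no no no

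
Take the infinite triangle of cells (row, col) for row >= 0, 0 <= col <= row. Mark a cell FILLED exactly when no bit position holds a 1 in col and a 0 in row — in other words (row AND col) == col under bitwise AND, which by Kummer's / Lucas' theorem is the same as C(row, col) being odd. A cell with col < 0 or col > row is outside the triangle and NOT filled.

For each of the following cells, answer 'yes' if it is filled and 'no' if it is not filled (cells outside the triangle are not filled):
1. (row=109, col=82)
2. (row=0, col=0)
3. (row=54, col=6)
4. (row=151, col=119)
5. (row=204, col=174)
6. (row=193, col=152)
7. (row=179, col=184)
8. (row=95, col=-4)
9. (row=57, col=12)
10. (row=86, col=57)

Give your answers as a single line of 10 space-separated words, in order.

Answer: no yes yes no no no no no no no

Derivation:
(109,82): row=0b1101101, col=0b1010010, row AND col = 0b1000000 = 64; 64 != 82 -> empty
(0,0): row=0b0, col=0b0, row AND col = 0b0 = 0; 0 == 0 -> filled
(54,6): row=0b110110, col=0b110, row AND col = 0b110 = 6; 6 == 6 -> filled
(151,119): row=0b10010111, col=0b1110111, row AND col = 0b10111 = 23; 23 != 119 -> empty
(204,174): row=0b11001100, col=0b10101110, row AND col = 0b10001100 = 140; 140 != 174 -> empty
(193,152): row=0b11000001, col=0b10011000, row AND col = 0b10000000 = 128; 128 != 152 -> empty
(179,184): col outside [0, 179] -> not filled
(95,-4): col outside [0, 95] -> not filled
(57,12): row=0b111001, col=0b1100, row AND col = 0b1000 = 8; 8 != 12 -> empty
(86,57): row=0b1010110, col=0b111001, row AND col = 0b10000 = 16; 16 != 57 -> empty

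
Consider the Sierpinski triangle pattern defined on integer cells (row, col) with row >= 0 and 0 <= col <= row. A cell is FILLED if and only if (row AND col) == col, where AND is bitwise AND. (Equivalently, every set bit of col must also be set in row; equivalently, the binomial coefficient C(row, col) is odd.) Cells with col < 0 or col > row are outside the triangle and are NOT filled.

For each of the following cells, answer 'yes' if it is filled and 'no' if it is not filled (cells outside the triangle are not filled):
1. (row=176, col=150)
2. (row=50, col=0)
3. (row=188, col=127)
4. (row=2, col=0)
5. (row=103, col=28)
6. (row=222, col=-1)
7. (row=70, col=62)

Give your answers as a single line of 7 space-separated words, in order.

Answer: no yes no yes no no no

Derivation:
(176,150): row=0b10110000, col=0b10010110, row AND col = 0b10010000 = 144; 144 != 150 -> empty
(50,0): row=0b110010, col=0b0, row AND col = 0b0 = 0; 0 == 0 -> filled
(188,127): row=0b10111100, col=0b1111111, row AND col = 0b111100 = 60; 60 != 127 -> empty
(2,0): row=0b10, col=0b0, row AND col = 0b0 = 0; 0 == 0 -> filled
(103,28): row=0b1100111, col=0b11100, row AND col = 0b100 = 4; 4 != 28 -> empty
(222,-1): col outside [0, 222] -> not filled
(70,62): row=0b1000110, col=0b111110, row AND col = 0b110 = 6; 6 != 62 -> empty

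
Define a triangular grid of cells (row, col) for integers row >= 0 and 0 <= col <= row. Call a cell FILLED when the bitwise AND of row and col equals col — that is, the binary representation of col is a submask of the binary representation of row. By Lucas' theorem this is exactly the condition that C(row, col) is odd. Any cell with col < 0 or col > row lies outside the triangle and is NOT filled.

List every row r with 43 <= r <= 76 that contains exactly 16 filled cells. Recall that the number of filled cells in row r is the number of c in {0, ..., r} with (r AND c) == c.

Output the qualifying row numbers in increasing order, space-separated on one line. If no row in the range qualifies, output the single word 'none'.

Answer: 43 45 46 51 53 54 57 58 60 71 75

Derivation:
Row r has 2^popcount(r) filled cells, so we need popcount(r) = log2(16) = 4.
Scan r = 43..76 and keep those with exactly 4 one-bits:
r=43=101011 popcount=4 -> KEEP
r=44=101100 popcount=3 -> skip
r=45=101101 popcount=4 -> KEEP
r=46=101110 popcount=4 -> KEEP
r=47=101111 popcount=5 -> skip
r=48=110000 popcount=2 -> skip
r=49=110001 popcount=3 -> skip
r=50=110010 popcount=3 -> skip
r=51=110011 popcount=4 -> KEEP
r=52=110100 popcount=3 -> skip
r=53=110101 popcount=4 -> KEEP
r=54=110110 popcount=4 -> KEEP
r=55=110111 popcount=5 -> skip
r=56=111000 popcount=3 -> skip
r=57=111001 popcount=4 -> KEEP
r=58=111010 popcount=4 -> KEEP
r=59=111011 popcount=5 -> skip
r=60=111100 popcount=4 -> KEEP
r=61=111101 popcount=5 -> skip
r=62=111110 popcount=5 -> skip
r=63=111111 popcount=6 -> skip
r=64=1000000 popcount=1 -> skip
r=65=1000001 popcount=2 -> skip
r=66=1000010 popcount=2 -> skip
r=67=1000011 popcount=3 -> skip
r=68=1000100 popcount=2 -> skip
r=69=1000101 popcount=3 -> skip
r=70=1000110 popcount=3 -> skip
r=71=1000111 popcount=4 -> KEEP
r=72=1001000 popcount=2 -> skip
r=73=1001001 popcount=3 -> skip
r=74=1001010 popcount=3 -> skip
r=75=1001011 popcount=4 -> KEEP
r=76=1001100 popcount=3 -> skip
Kept rows: 43 45 46 51 53 54 57 58 60 71 75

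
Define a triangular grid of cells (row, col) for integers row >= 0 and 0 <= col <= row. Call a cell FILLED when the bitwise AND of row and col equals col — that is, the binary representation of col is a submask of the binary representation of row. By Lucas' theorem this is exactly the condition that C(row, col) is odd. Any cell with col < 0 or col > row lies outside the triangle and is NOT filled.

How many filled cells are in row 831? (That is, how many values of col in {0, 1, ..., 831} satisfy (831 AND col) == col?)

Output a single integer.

Answer: 256

Derivation:
831 in binary = 1100111111
popcount(831) = number of 1-bits in 1100111111 = 8
A col c satisfies (831 AND c) == c iff every set bit of c is also set in 831; each of the 8 set bits of 831 can independently be on or off in c.
count = 2^8 = 256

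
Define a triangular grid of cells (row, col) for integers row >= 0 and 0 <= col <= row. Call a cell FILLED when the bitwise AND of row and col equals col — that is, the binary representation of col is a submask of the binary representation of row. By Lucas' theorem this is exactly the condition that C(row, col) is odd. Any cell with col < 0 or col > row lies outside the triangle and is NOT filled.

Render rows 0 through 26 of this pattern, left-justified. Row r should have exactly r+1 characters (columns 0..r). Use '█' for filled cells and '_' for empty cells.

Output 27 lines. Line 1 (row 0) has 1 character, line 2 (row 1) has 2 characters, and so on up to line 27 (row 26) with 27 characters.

Answer: █
██
█_█
████
█___█
██__██
█_█_█_█
████████
█_______█
██______██
█_█_____█_█
████____████
█___█___█___█
██__██__██__██
█_█_█_█_█_█_█_█
████████████████
█_______________█
██______________██
█_█_____________█_█
████____________████
█___█___________█___█
██__██__________██__██
█_█_█_█_________█_█_█_█
████████________████████
█_______█_______█_______█
██______██______██______██
█_█_____█_█_____█_█_____█_█

Derivation:
r0=0: █
r1=1: ██
r2=10: █_█
r3=11: ████
r4=100: █___█
r5=101: ██__██
r6=110: █_█_█_█
r7=111: ████████
r8=1000: █_______█
r9=1001: ██______██
r10=1010: █_█_____█_█
r11=1011: ████____████
r12=1100: █___█___█___█
r13=1101: ██__██__██__██
r14=1110: █_█_█_█_█_█_█_█
r15=1111: ████████████████
r16=10000: █_______________█
r17=10001: ██______________██
r18=10010: █_█_____________█_█
r19=10011: ████____________████
r20=10100: █___█___________█___█
r21=10101: ██__██__________██__██
r22=10110: █_█_█_█_________█_█_█_█
r23=10111: ████████________████████
r24=11000: █_______█_______█_______█
r25=11001: ██______██______██______██
r26=11010: █_█_____█_█_____█_█_____█_█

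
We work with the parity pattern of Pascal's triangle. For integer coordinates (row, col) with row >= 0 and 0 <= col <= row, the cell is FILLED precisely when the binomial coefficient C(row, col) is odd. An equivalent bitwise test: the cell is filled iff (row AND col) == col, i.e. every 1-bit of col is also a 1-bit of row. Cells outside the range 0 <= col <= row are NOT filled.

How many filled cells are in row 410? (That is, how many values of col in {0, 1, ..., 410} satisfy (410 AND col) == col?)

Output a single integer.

410 in binary = 110011010
popcount(410) = number of 1-bits in 110011010 = 5
A col c satisfies (410 AND c) == c iff every set bit of c is also set in 410; each of the 5 set bits of 410 can independently be on or off in c.
count = 2^5 = 32

Answer: 32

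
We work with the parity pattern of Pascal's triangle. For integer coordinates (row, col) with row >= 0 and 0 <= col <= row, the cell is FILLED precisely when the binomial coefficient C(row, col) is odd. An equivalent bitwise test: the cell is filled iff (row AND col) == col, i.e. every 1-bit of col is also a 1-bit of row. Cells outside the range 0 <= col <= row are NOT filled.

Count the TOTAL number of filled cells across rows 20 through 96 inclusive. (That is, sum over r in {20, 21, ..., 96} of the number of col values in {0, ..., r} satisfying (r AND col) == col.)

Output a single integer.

Answer: 1120

Derivation:
r20=10100 pc2: +4 =4
r21=10101 pc3: +8 =12
r22=10110 pc3: +8 =20
r23=10111 pc4: +16 =36
r24=11000 pc2: +4 =40
r25=11001 pc3: +8 =48
r26=11010 pc3: +8 =56
r27=11011 pc4: +16 =72
r28=11100 pc3: +8 =80
r29=11101 pc4: +16 =96
r30=11110 pc4: +16 =112
r31=11111 pc5: +32 =144
r32=100000 pc1: +2 =146
r33=100001 pc2: +4 =150
r34=100010 pc2: +4 =154
r35=100011 pc3: +8 =162
r36=100100 pc2: +4 =166
r37=100101 pc3: +8 =174
r38=100110 pc3: +8 =182
r39=100111 pc4: +16 =198
r40=101000 pc2: +4 =202
r41=101001 pc3: +8 =210
r42=101010 pc3: +8 =218
r43=101011 pc4: +16 =234
r44=101100 pc3: +8 =242
r45=101101 pc4: +16 =258
r46=101110 pc4: +16 =274
r47=101111 pc5: +32 =306
r48=110000 pc2: +4 =310
r49=110001 pc3: +8 =318
r50=110010 pc3: +8 =326
r51=110011 pc4: +16 =342
r52=110100 pc3: +8 =350
r53=110101 pc4: +16 =366
r54=110110 pc4: +16 =382
r55=110111 pc5: +32 =414
r56=111000 pc3: +8 =422
r57=111001 pc4: +16 =438
r58=111010 pc4: +16 =454
r59=111011 pc5: +32 =486
r60=111100 pc4: +16 =502
r61=111101 pc5: +32 =534
r62=111110 pc5: +32 =566
r63=111111 pc6: +64 =630
r64=1000000 pc1: +2 =632
r65=1000001 pc2: +4 =636
r66=1000010 pc2: +4 =640
r67=1000011 pc3: +8 =648
r68=1000100 pc2: +4 =652
r69=1000101 pc3: +8 =660
r70=1000110 pc3: +8 =668
r71=1000111 pc4: +16 =684
r72=1001000 pc2: +4 =688
r73=1001001 pc3: +8 =696
r74=1001010 pc3: +8 =704
r75=1001011 pc4: +16 =720
r76=1001100 pc3: +8 =728
r77=1001101 pc4: +16 =744
r78=1001110 pc4: +16 =760
r79=1001111 pc5: +32 =792
r80=1010000 pc2: +4 =796
r81=1010001 pc3: +8 =804
r82=1010010 pc3: +8 =812
r83=1010011 pc4: +16 =828
r84=1010100 pc3: +8 =836
r85=1010101 pc4: +16 =852
r86=1010110 pc4: +16 =868
r87=1010111 pc5: +32 =900
r88=1011000 pc3: +8 =908
r89=1011001 pc4: +16 =924
r90=1011010 pc4: +16 =940
r91=1011011 pc5: +32 =972
r92=1011100 pc4: +16 =988
r93=1011101 pc5: +32 =1020
r94=1011110 pc5: +32 =1052
r95=1011111 pc6: +64 =1116
r96=1100000 pc2: +4 =1120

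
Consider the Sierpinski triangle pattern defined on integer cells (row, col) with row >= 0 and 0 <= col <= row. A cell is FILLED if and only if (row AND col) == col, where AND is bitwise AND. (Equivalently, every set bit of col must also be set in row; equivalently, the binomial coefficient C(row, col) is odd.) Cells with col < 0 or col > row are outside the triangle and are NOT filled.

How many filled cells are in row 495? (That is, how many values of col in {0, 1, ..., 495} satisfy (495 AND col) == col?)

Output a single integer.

Answer: 256

Derivation:
495 in binary = 111101111
popcount(495) = number of 1-bits in 111101111 = 8
A col c satisfies (495 AND c) == c iff every set bit of c is also set in 495; each of the 8 set bits of 495 can independently be on or off in c.
count = 2^8 = 256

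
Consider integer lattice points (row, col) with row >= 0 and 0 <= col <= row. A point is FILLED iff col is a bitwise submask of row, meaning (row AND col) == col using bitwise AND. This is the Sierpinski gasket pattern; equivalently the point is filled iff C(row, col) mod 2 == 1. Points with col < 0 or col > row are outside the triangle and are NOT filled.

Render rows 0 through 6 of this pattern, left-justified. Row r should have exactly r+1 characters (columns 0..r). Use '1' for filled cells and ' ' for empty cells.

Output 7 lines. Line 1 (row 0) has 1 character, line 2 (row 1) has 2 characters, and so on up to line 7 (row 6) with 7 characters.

r0=0: 1
r1=1: 11
r2=10: 1 1
r3=11: 1111
r4=100: 1   1
r5=101: 11  11
r6=110: 1 1 1 1

Answer: 1
11
1 1
1111
1   1
11  11
1 1 1 1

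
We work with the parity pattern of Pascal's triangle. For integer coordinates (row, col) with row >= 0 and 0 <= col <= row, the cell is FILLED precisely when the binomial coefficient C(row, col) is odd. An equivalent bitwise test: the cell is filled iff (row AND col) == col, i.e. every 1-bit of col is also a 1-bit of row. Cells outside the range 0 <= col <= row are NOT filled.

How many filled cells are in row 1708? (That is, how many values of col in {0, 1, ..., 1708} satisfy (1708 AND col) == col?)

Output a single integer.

1708 in binary = 11010101100
popcount(1708) = number of 1-bits in 11010101100 = 6
A col c satisfies (1708 AND c) == c iff every set bit of c is also set in 1708; each of the 6 set bits of 1708 can independently be on or off in c.
count = 2^6 = 64

Answer: 64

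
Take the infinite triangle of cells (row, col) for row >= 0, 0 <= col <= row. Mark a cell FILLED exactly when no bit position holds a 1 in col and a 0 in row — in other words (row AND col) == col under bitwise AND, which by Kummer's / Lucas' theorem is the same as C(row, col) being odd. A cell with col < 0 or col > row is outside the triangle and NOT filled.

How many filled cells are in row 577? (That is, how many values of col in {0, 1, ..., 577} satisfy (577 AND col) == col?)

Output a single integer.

577 in binary = 1001000001
popcount(577) = number of 1-bits in 1001000001 = 3
A col c satisfies (577 AND c) == c iff every set bit of c is also set in 577; each of the 3 set bits of 577 can independently be on or off in c.
count = 2^3 = 8

Answer: 8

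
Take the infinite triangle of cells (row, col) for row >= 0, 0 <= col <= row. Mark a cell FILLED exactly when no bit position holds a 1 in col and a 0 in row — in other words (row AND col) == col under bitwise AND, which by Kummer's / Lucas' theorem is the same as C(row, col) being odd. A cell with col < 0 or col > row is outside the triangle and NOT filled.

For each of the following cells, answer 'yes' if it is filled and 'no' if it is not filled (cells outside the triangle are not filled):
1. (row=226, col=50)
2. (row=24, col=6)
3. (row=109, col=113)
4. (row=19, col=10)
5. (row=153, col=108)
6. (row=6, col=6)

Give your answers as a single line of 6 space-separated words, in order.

(226,50): row=0b11100010, col=0b110010, row AND col = 0b100010 = 34; 34 != 50 -> empty
(24,6): row=0b11000, col=0b110, row AND col = 0b0 = 0; 0 != 6 -> empty
(109,113): col outside [0, 109] -> not filled
(19,10): row=0b10011, col=0b1010, row AND col = 0b10 = 2; 2 != 10 -> empty
(153,108): row=0b10011001, col=0b1101100, row AND col = 0b1000 = 8; 8 != 108 -> empty
(6,6): row=0b110, col=0b110, row AND col = 0b110 = 6; 6 == 6 -> filled

Answer: no no no no no yes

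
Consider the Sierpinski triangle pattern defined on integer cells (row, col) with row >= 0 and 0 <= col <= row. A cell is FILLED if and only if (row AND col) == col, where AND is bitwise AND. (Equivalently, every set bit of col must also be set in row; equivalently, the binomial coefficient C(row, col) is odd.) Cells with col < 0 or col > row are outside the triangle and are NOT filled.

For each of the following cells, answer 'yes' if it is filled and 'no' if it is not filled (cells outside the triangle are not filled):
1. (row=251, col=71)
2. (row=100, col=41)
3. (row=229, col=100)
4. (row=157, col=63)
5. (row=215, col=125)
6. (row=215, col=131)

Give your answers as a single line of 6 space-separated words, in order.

(251,71): row=0b11111011, col=0b1000111, row AND col = 0b1000011 = 67; 67 != 71 -> empty
(100,41): row=0b1100100, col=0b101001, row AND col = 0b100000 = 32; 32 != 41 -> empty
(229,100): row=0b11100101, col=0b1100100, row AND col = 0b1100100 = 100; 100 == 100 -> filled
(157,63): row=0b10011101, col=0b111111, row AND col = 0b11101 = 29; 29 != 63 -> empty
(215,125): row=0b11010111, col=0b1111101, row AND col = 0b1010101 = 85; 85 != 125 -> empty
(215,131): row=0b11010111, col=0b10000011, row AND col = 0b10000011 = 131; 131 == 131 -> filled

Answer: no no yes no no yes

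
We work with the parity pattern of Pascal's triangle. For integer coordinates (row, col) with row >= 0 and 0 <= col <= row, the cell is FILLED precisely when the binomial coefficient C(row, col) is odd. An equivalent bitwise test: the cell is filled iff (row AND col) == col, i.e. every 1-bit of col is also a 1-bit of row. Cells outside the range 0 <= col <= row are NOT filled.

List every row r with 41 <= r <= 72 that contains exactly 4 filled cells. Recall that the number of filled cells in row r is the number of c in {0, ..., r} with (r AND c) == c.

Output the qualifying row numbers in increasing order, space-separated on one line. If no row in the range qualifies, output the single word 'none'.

Answer: 48 65 66 68 72

Derivation:
Row r has 2^popcount(r) filled cells, so we need popcount(r) = log2(4) = 2.
Scan r = 41..72 and keep those with exactly 2 one-bits:
r=41=101001 popcount=3 -> skip
r=42=101010 popcount=3 -> skip
r=43=101011 popcount=4 -> skip
r=44=101100 popcount=3 -> skip
r=45=101101 popcount=4 -> skip
r=46=101110 popcount=4 -> skip
r=47=101111 popcount=5 -> skip
r=48=110000 popcount=2 -> KEEP
r=49=110001 popcount=3 -> skip
r=50=110010 popcount=3 -> skip
r=51=110011 popcount=4 -> skip
r=52=110100 popcount=3 -> skip
r=53=110101 popcount=4 -> skip
r=54=110110 popcount=4 -> skip
r=55=110111 popcount=5 -> skip
r=56=111000 popcount=3 -> skip
r=57=111001 popcount=4 -> skip
r=58=111010 popcount=4 -> skip
r=59=111011 popcount=5 -> skip
r=60=111100 popcount=4 -> skip
r=61=111101 popcount=5 -> skip
r=62=111110 popcount=5 -> skip
r=63=111111 popcount=6 -> skip
r=64=1000000 popcount=1 -> skip
r=65=1000001 popcount=2 -> KEEP
r=66=1000010 popcount=2 -> KEEP
r=67=1000011 popcount=3 -> skip
r=68=1000100 popcount=2 -> KEEP
r=69=1000101 popcount=3 -> skip
r=70=1000110 popcount=3 -> skip
r=71=1000111 popcount=4 -> skip
r=72=1001000 popcount=2 -> KEEP
Kept rows: 48 65 66 68 72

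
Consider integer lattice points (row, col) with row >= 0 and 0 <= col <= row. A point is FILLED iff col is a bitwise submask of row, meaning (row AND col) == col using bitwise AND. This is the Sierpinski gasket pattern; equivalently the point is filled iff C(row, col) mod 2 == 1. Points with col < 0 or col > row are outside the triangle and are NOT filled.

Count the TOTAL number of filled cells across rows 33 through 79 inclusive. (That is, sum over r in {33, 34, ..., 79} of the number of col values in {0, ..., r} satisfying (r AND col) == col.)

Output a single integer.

r33=100001 pc2: +4 =4
r34=100010 pc2: +4 =8
r35=100011 pc3: +8 =16
r36=100100 pc2: +4 =20
r37=100101 pc3: +8 =28
r38=100110 pc3: +8 =36
r39=100111 pc4: +16 =52
r40=101000 pc2: +4 =56
r41=101001 pc3: +8 =64
r42=101010 pc3: +8 =72
r43=101011 pc4: +16 =88
r44=101100 pc3: +8 =96
r45=101101 pc4: +16 =112
r46=101110 pc4: +16 =128
r47=101111 pc5: +32 =160
r48=110000 pc2: +4 =164
r49=110001 pc3: +8 =172
r50=110010 pc3: +8 =180
r51=110011 pc4: +16 =196
r52=110100 pc3: +8 =204
r53=110101 pc4: +16 =220
r54=110110 pc4: +16 =236
r55=110111 pc5: +32 =268
r56=111000 pc3: +8 =276
r57=111001 pc4: +16 =292
r58=111010 pc4: +16 =308
r59=111011 pc5: +32 =340
r60=111100 pc4: +16 =356
r61=111101 pc5: +32 =388
r62=111110 pc5: +32 =420
r63=111111 pc6: +64 =484
r64=1000000 pc1: +2 =486
r65=1000001 pc2: +4 =490
r66=1000010 pc2: +4 =494
r67=1000011 pc3: +8 =502
r68=1000100 pc2: +4 =506
r69=1000101 pc3: +8 =514
r70=1000110 pc3: +8 =522
r71=1000111 pc4: +16 =538
r72=1001000 pc2: +4 =542
r73=1001001 pc3: +8 =550
r74=1001010 pc3: +8 =558
r75=1001011 pc4: +16 =574
r76=1001100 pc3: +8 =582
r77=1001101 pc4: +16 =598
r78=1001110 pc4: +16 =614
r79=1001111 pc5: +32 =646

Answer: 646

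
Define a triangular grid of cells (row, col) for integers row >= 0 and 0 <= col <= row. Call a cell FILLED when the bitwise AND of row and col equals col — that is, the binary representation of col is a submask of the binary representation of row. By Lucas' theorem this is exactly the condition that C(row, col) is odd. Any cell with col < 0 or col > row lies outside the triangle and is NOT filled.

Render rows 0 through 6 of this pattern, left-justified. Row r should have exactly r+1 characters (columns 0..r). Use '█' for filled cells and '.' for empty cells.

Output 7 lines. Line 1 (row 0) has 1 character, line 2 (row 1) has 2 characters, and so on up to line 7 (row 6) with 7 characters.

r0=0: █
r1=1: ██
r2=10: █.█
r3=11: ████
r4=100: █...█
r5=101: ██..██
r6=110: █.█.█.█

Answer: █
██
█.█
████
█...█
██..██
█.█.█.█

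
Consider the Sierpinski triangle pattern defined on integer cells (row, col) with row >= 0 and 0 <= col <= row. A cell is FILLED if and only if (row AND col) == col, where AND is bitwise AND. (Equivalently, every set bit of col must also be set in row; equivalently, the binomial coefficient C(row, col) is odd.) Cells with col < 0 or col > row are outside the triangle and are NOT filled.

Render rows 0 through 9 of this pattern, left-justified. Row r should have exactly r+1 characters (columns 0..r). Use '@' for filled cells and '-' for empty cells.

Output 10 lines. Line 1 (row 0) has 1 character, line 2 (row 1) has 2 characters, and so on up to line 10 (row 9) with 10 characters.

r0=0: @
r1=1: @@
r2=10: @-@
r3=11: @@@@
r4=100: @---@
r5=101: @@--@@
r6=110: @-@-@-@
r7=111: @@@@@@@@
r8=1000: @-------@
r9=1001: @@------@@

Answer: @
@@
@-@
@@@@
@---@
@@--@@
@-@-@-@
@@@@@@@@
@-------@
@@------@@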